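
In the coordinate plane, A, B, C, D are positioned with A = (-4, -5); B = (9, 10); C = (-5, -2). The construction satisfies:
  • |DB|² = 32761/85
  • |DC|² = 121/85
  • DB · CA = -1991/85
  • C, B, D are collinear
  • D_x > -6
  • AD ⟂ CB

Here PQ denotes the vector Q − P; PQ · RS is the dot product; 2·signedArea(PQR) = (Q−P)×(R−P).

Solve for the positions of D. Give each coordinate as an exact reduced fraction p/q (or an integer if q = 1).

1. D_x = -502/85  [C, B, D are collinear ∩ AD ⟂ CB]
2. D_y = -236/85  [C, B, D are collinear ∩ AD ⟂ CB]
   → D = (-502/85, -236/85)

D = (-502/85, -236/85)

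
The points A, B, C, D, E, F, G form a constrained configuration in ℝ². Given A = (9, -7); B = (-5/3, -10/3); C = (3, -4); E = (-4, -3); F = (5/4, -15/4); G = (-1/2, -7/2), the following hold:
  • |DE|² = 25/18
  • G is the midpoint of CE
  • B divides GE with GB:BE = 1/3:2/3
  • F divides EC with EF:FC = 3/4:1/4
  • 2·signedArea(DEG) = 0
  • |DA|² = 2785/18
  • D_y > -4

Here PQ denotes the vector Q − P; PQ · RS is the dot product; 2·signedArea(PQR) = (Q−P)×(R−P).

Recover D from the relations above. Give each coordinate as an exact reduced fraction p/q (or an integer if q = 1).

D = (-17/6, -19/6)

1. D_x = -17/6  [line 1/2·x + 7/2·y + 25/2 = 0 ∩ |DA|² = 2785/18]
2. D_y = -19/6  [line 1/2·x + 7/2·y + 25/2 = 0 ∩ |DA|² = 2785/18]
   → D = (-17/6, -19/6)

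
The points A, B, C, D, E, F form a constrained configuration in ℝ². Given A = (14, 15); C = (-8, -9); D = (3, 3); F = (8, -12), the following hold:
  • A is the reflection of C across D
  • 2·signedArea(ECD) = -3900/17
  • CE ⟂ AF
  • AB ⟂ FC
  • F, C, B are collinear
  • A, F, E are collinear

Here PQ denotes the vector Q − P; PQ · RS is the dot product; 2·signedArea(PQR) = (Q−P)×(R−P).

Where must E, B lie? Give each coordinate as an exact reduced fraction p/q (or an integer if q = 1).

B = (472/53, -645/53)
E = (134/17, -213/17)

1. E_x = 134/17  [A, F, E are collinear ∩ CE ⟂ AF]
2. E_y = -213/17  [A, F, E are collinear ∩ CE ⟂ AF]
   → E = (134/17, -213/17)
3. B_x = 472/53  [F, C, B are collinear ∩ AB ⟂ FC]
4. B_y = -645/53  [F, C, B are collinear ∩ AB ⟂ FC]
   → B = (472/53, -645/53)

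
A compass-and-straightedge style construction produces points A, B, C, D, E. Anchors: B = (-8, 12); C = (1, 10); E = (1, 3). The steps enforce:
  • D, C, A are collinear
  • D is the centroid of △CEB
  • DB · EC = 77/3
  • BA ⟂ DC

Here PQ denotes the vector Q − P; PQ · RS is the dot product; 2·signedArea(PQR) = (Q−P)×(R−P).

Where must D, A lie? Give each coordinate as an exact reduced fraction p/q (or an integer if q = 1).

1. D_x = -2  [D is the centroid of △CEB]
2. D_y = 25/3  [D is the centroid of △CEB]
   → D = (-2, 25/3)
3. A_x = -533/106  [D, C, A are collinear ∩ BA ⟂ DC]
4. A_y = 705/106  [D, C, A are collinear ∩ BA ⟂ DC]
   → A = (-533/106, 705/106)

A = (-533/106, 705/106)
D = (-2, 25/3)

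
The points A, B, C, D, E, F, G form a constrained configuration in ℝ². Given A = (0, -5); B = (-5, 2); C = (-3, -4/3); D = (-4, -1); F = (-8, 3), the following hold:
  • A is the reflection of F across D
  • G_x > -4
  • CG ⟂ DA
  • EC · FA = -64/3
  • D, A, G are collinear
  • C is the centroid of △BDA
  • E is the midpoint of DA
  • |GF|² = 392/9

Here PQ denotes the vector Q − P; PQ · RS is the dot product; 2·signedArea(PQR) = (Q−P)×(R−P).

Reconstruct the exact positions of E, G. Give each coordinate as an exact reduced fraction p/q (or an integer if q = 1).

1. E_x = -2  [E is the midpoint of DA]
2. E_y = -3  [E is the midpoint of DA]
   → E = (-2, -3)
3. G_x = -10/3  [D, A, G are collinear ∩ CG ⟂ DA]
4. G_y = -5/3  [D, A, G are collinear ∩ CG ⟂ DA]
   → G = (-10/3, -5/3)

E = (-2, -3)
G = (-10/3, -5/3)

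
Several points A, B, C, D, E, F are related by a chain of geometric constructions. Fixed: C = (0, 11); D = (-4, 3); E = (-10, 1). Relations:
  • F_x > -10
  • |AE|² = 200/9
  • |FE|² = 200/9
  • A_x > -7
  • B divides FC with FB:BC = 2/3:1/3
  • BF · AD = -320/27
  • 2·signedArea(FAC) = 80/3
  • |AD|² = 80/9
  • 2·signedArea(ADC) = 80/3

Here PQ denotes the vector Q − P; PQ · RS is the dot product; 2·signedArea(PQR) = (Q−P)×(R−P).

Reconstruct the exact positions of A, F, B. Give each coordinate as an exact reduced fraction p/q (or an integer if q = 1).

1. A_x = -20/3  [line -8·x + 4·y + -212/3 = 0 ∩ |AD|² = 80/9]
2. A_y = 13/3  [line -8·x + 4·y + -212/3 = 0 ∩ |AD|² = 80/9]
   → A = (-20/3, 13/3)
3. F_x = -28/3  [line -20/3·x + 20/3·y + -100 = 0 ∩ |FE|² = 200/9]
4. F_y = 17/3  [line -20/3·x + 20/3·y + -100 = 0 ∩ |FE|² = 200/9]
   → F = (-28/3, 17/3)
5. B_x = -28/9  [B divides FC with FB:BC = 2/3:1/3]
6. B_y = 83/9  [B divides FC with FB:BC = 2/3:1/3]
   → B = (-28/9, 83/9)

A = (-20/3, 13/3)
B = (-28/9, 83/9)
F = (-28/3, 17/3)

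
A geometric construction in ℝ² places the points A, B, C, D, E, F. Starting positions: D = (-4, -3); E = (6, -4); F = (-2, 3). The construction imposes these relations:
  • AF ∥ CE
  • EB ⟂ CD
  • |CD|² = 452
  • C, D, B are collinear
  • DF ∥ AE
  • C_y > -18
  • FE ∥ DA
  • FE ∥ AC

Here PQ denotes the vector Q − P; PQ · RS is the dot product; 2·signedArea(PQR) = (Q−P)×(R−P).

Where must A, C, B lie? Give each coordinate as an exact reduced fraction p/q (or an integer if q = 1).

A = (4, -10)
B = (244/113, -948/113)
C = (12, -17)

1. A_x = 4  [DF ∥ AE ∩ FE ∥ DA]
2. A_y = -10  [DF ∥ AE ∩ FE ∥ DA]
   → A = (4, -10)
3. C_x = 12  [AF ∥ CE ∩ FE ∥ AC]
4. C_y = -17  [AF ∥ CE ∩ FE ∥ AC]
   → C = (12, -17)
5. B_x = 244/113  [C, D, B are collinear ∩ EB ⟂ CD]
6. B_y = -948/113  [C, D, B are collinear ∩ EB ⟂ CD]
   → B = (244/113, -948/113)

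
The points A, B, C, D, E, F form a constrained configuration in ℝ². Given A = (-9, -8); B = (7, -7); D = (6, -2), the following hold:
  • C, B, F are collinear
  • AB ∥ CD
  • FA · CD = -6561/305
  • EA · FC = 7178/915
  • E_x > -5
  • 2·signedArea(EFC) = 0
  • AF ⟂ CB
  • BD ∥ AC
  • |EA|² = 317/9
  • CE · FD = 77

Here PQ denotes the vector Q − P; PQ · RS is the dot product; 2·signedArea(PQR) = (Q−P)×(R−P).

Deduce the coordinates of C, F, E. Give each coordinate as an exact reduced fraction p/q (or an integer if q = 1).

1. C_x = -10  [AB ∥ CD ∩ BD ∥ AC]
2. C_y = -3  [AB ∥ CD ∩ BD ∥ AC]
   → C = (-10, -3)
3. F_x = -2421/305  [C, B, F are collinear ∩ AF ⟂ CB]
4. F_y = -1063/305  [C, B, F are collinear ∩ AF ⟂ CB]
   → F = (-2421/305, -1063/305)
5. E_x = -13/3  [2·signedArea(EFC) = 0 ∩ EA · FC = 7178/915]
6. E_y = -13/3  [2·signedArea(EFC) = 0 ∩ EA · FC = 7178/915]
   → E = (-13/3, -13/3)

C = (-10, -3)
E = (-13/3, -13/3)
F = (-2421/305, -1063/305)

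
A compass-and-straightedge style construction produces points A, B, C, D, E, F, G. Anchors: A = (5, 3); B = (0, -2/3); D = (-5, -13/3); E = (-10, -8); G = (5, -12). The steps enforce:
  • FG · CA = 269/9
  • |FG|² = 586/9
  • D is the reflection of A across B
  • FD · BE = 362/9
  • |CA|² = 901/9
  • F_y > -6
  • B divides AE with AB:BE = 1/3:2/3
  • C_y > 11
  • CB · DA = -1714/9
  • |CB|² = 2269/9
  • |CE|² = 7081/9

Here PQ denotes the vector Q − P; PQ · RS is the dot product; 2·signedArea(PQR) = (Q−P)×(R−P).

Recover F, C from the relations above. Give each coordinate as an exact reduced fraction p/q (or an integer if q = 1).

C = (10, 35/3)
F = (0, -17/3)

1. F_x = 0  [line 10·x + 22/3·y + 374/9 = 0 ∩ |FG|² = 586/9]
2. F_y = -17/3  [line 10·x + 22/3·y + 374/9 = 0 ∩ |FG|² = 586/9]
   → F = (0, -17/3)
3. C_x = 10  [CB · DA = -1714/9 ∩ FG · CA = 269/9]
4. C_y = 35/3  [CB · DA = -1714/9 ∩ FG · CA = 269/9]
   → C = (10, 35/3)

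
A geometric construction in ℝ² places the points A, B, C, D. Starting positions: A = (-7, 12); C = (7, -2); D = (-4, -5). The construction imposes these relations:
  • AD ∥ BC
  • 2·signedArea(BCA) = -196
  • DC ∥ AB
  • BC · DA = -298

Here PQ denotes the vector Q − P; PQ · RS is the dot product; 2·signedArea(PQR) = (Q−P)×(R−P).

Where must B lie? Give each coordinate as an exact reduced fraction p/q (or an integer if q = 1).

1. B_x = 4  [AD ∥ BC ∩ DC ∥ AB]
2. B_y = 15  [AD ∥ BC ∩ DC ∥ AB]
   → B = (4, 15)

B = (4, 15)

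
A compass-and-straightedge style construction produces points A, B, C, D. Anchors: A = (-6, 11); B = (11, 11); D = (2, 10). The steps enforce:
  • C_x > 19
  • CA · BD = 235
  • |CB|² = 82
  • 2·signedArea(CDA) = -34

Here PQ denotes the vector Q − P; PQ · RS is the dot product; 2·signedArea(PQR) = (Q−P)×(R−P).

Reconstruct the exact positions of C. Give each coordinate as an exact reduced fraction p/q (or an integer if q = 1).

C = (20, 12)

1. C_x = 20  [CA · BD = 235 ∩ 2·signedArea(CDA) = -34]
2. C_y = 12  [CA · BD = 235 ∩ 2·signedArea(CDA) = -34]
   → C = (20, 12)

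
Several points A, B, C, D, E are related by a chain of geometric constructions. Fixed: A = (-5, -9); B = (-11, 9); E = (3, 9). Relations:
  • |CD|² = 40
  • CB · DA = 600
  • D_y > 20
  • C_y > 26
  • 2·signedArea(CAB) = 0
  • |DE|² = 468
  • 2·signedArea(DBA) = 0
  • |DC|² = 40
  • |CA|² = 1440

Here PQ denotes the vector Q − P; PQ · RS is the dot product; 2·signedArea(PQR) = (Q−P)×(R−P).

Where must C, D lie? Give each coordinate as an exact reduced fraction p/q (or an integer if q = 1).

1. C_x = -17  [line -18·x + -6·y + -144 = 0 ∩ |CA|² = 1440]
2. C_y = 27  [line -18·x + -6·y + -144 = 0 ∩ |CA|² = 1440]
   → C = (-17, 27)
3. D_x = -15  [2·signedArea(DBA) = 0 ∩ CB · DA = 600]
4. D_y = 21  [2·signedArea(DBA) = 0 ∩ CB · DA = 600]
   → D = (-15, 21)

C = (-17, 27)
D = (-15, 21)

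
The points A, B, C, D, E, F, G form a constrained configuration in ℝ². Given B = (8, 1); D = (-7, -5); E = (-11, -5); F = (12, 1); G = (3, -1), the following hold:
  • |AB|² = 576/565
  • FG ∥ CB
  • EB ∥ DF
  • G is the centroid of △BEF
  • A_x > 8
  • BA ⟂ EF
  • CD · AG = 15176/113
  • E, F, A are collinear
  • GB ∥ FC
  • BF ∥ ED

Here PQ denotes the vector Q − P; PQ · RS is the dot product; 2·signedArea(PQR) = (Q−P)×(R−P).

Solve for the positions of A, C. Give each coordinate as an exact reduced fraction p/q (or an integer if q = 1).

1. A_x = 4664/565  [E, F, A are collinear ∩ BA ⟂ EF]
2. A_y = 13/565  [E, F, A are collinear ∩ BA ⟂ EF]
   → A = (4664/565, 13/565)
3. C_x = 17  [FG ∥ CB ∩ GB ∥ FC]
4. C_y = 3  [FG ∥ CB ∩ GB ∥ FC]
   → C = (17, 3)

A = (4664/565, 13/565)
C = (17, 3)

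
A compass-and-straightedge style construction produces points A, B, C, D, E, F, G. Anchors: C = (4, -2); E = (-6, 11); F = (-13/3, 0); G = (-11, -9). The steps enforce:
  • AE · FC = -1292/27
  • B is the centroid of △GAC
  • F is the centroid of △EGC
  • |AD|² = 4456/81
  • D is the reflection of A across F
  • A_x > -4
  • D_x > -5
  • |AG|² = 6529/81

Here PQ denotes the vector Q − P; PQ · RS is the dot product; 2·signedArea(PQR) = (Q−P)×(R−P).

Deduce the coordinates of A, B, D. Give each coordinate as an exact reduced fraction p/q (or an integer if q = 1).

1. A_x = -34/9  [line -25/3·x + 2·y + -652/27 = 0 ∩ |AG|² = 6529/81]
2. A_y = -11/3  [line -25/3·x + 2·y + -652/27 = 0 ∩ |AG|² = 6529/81]
   → A = (-34/9, -11/3)
3. B_x = -97/27  [B is the centroid of △GAC]
4. B_y = -44/9  [B is the centroid of △GAC]
   → B = (-97/27, -44/9)
5. D_x = -44/9  [D is the reflection of A across F]
6. D_y = 11/3  [D is the reflection of A across F]
   → D = (-44/9, 11/3)

A = (-34/9, -11/3)
B = (-97/27, -44/9)
D = (-44/9, 11/3)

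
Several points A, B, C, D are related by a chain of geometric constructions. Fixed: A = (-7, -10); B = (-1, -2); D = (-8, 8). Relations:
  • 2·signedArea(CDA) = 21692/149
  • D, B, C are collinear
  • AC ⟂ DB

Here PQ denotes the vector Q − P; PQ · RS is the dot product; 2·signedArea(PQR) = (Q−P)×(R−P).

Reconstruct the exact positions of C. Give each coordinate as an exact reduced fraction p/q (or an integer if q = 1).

C = (117/149, -678/149)

1. C_x = 117/149  [D, B, C are collinear ∩ AC ⟂ DB]
2. C_y = -678/149  [D, B, C are collinear ∩ AC ⟂ DB]
   → C = (117/149, -678/149)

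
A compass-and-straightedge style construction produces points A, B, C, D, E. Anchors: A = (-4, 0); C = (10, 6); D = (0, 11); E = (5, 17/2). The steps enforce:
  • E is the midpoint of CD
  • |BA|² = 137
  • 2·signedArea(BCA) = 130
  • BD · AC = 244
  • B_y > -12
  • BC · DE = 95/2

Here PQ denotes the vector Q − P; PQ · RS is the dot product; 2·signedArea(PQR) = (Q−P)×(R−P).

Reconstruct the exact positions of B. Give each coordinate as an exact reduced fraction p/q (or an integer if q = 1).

B = (-8, -11)

1. B_x = -8  [2·signedArea(BCA) = 130 ∩ BC · DE = 95/2]
2. B_y = -11  [2·signedArea(BCA) = 130 ∩ BC · DE = 95/2]
   → B = (-8, -11)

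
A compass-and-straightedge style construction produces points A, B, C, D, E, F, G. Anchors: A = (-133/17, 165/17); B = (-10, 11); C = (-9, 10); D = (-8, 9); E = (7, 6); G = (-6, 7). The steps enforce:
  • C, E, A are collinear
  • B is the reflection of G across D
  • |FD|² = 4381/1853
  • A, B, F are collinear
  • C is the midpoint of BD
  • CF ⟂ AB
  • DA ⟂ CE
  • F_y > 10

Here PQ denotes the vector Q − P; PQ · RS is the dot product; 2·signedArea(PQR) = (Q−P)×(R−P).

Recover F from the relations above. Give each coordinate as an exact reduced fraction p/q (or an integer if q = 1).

1. F_x = -16347/1853  [A, B, F are collinear ∩ CF ⟂ AB]
2. F_y = 19085/1853  [A, B, F are collinear ∩ CF ⟂ AB]
   → F = (-16347/1853, 19085/1853)

F = (-16347/1853, 19085/1853)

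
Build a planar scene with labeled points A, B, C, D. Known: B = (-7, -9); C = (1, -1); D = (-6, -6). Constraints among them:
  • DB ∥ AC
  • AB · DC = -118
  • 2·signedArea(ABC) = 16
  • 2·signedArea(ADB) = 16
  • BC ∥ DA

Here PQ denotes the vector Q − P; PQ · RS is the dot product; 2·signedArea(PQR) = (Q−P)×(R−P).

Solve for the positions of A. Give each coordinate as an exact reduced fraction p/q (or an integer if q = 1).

A = (2, 2)

1. A_x = 2  [DB ∥ AC ∩ BC ∥ DA]
2. A_y = 2  [DB ∥ AC ∩ BC ∥ DA]
   → A = (2, 2)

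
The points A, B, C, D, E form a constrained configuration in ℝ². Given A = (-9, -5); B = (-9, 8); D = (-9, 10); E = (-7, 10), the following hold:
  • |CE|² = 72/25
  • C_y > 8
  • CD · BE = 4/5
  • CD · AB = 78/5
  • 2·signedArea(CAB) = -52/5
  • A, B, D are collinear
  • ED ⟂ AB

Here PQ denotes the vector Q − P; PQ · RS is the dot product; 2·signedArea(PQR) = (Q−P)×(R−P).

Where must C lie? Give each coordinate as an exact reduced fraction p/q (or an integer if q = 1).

C = (-41/5, 44/5)

1. C_x = -41/5  [2·signedArea(CAB) = -52/5 ∩ CD · AB = 78/5]
2. C_y = 44/5  [2·signedArea(CAB) = -52/5 ∩ CD · AB = 78/5]
   → C = (-41/5, 44/5)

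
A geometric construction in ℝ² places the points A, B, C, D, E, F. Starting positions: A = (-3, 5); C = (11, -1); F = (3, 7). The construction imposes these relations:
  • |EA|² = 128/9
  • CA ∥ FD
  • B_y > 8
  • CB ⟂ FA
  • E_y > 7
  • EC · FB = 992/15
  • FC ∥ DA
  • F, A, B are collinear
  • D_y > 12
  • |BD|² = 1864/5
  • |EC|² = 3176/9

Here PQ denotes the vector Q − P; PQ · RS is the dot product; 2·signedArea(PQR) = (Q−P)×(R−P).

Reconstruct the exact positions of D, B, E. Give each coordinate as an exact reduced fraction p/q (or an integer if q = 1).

1. D_x = -11  [FC ∥ DA ∩ CA ∥ FD]
2. D_y = 13  [FC ∥ DA ∩ CA ∥ FD]
   → D = (-11, 13)
3. B_x = 39/5  [F, A, B are collinear ∩ CB ⟂ FA]
4. B_y = 43/5  [F, A, B are collinear ∩ CB ⟂ FA]
   → B = (39/5, 43/5)
5. E_x = -17/3  [line -24/5·x + -8/5·y + -224/15 = 0 ∩ |EA|² = 128/9]
6. E_y = 23/3  [line -24/5·x + -8/5·y + -224/15 = 0 ∩ |EA|² = 128/9]
   → E = (-17/3, 23/3)

B = (39/5, 43/5)
D = (-11, 13)
E = (-17/3, 23/3)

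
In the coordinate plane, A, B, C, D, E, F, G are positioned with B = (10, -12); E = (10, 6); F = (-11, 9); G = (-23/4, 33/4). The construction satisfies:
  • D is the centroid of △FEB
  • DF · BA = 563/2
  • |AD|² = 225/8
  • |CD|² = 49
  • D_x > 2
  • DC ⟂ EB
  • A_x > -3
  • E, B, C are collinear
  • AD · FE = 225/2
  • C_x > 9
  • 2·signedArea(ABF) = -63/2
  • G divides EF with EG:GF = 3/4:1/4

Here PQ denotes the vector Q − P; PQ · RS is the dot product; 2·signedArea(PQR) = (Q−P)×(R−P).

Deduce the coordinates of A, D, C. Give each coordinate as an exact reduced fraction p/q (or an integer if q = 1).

1. D_x = 3  [D is the centroid of △FEB]
2. D_y = 1  [D is the centroid of △FEB]
   → D = (3, 1)
3. C_x = 10  [E, B, C are collinear ∩ DC ⟂ EB]
4. C_y = 1  [E, B, C are collinear ∩ DC ⟂ EB]
   → C = (10, 1)
5. A_x = -9/4  [AD · FE = 225/2 ∩ 2·signedArea(ABF) = -63/2]
6. A_y = 7/4  [AD · FE = 225/2 ∩ 2·signedArea(ABF) = -63/2]
   → A = (-9/4, 7/4)

A = (-9/4, 7/4)
C = (10, 1)
D = (3, 1)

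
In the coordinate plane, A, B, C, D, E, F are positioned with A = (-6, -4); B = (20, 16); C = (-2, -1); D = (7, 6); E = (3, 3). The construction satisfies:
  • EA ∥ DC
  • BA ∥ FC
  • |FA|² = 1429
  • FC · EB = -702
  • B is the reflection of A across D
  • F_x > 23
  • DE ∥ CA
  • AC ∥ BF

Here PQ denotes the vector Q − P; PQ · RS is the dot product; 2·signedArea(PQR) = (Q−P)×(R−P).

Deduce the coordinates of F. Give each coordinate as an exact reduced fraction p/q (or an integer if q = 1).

1. F_x = 24  [BA ∥ FC ∩ AC ∥ BF]
2. F_y = 19  [BA ∥ FC ∩ AC ∥ BF]
   → F = (24, 19)

F = (24, 19)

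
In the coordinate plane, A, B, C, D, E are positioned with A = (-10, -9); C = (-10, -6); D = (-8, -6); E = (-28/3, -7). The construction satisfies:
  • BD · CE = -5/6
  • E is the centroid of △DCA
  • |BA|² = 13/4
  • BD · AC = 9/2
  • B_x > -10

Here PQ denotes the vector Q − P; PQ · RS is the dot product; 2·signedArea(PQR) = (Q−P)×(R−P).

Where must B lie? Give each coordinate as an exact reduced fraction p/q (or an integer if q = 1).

1. B_x = -9  [BD · AC = 9/2 ∩ BD · CE = -5/6]
2. B_y = -15/2  [BD · AC = 9/2 ∩ BD · CE = -5/6]
   → B = (-9, -15/2)

B = (-9, -15/2)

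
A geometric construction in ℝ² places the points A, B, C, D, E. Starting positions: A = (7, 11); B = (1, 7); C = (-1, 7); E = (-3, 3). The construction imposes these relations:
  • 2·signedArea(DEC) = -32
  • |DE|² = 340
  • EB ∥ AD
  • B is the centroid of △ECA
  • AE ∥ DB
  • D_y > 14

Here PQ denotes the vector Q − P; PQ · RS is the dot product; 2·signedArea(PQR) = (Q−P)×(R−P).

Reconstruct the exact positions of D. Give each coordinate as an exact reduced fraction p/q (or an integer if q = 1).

1. D_x = 11  [AE ∥ DB ∩ EB ∥ AD]
2. D_y = 15  [AE ∥ DB ∩ EB ∥ AD]
   → D = (11, 15)

D = (11, 15)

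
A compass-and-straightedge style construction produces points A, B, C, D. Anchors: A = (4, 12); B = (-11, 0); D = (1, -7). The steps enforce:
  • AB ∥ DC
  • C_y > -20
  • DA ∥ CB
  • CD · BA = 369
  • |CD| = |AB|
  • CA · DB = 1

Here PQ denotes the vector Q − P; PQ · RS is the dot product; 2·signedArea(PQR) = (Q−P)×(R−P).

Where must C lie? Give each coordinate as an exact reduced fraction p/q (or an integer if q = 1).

1. C_x = -14  [DA ∥ CB ∩ AB ∥ DC]
2. C_y = -19  [DA ∥ CB ∩ AB ∥ DC]
   → C = (-14, -19)

C = (-14, -19)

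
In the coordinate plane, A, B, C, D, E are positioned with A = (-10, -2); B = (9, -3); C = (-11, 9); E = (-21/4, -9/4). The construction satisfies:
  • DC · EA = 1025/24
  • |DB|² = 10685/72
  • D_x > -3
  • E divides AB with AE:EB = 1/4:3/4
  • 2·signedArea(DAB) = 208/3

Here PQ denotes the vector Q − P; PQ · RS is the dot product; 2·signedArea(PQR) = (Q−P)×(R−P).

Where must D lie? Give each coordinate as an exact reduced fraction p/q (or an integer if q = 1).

D = (-29/12, 5/4)

1. D_x = -29/12  [2·signedArea(DAB) = 208/3 ∩ DC · EA = 1025/24]
2. D_y = 5/4  [2·signedArea(DAB) = 208/3 ∩ DC · EA = 1025/24]
   → D = (-29/12, 5/4)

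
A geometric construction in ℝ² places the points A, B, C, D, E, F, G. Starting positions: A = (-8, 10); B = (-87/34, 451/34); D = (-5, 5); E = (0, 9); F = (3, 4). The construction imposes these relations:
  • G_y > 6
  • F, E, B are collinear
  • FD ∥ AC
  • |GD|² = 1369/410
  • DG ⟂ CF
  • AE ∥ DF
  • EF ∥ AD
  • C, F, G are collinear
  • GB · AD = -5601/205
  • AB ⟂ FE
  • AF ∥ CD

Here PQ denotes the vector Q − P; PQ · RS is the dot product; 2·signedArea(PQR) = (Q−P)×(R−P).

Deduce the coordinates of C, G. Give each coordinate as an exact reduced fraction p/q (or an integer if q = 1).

1. C_x = -16  [AF ∥ CD ∩ FD ∥ AC]
2. C_y = 11  [AF ∥ CD ∩ FD ∥ AC]
   → C = (-16, 11)
3. G_x = -1791/410  [C, F, G are collinear ∩ DG ⟂ CF]
4. G_y = 2753/410  [C, F, G are collinear ∩ DG ⟂ CF]
   → G = (-1791/410, 2753/410)

C = (-16, 11)
G = (-1791/410, 2753/410)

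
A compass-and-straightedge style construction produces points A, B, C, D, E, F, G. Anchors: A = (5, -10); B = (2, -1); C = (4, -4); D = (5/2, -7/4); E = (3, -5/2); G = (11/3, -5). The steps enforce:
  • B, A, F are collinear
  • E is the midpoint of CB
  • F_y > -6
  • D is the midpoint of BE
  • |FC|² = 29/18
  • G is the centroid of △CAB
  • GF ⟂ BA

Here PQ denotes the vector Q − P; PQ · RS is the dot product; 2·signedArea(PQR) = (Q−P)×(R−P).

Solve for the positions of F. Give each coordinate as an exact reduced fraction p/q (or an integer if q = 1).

F = (101/30, -51/10)

1. F_x = 101/30  [B, A, F are collinear ∩ GF ⟂ BA]
2. F_y = -51/10  [B, A, F are collinear ∩ GF ⟂ BA]
   → F = (101/30, -51/10)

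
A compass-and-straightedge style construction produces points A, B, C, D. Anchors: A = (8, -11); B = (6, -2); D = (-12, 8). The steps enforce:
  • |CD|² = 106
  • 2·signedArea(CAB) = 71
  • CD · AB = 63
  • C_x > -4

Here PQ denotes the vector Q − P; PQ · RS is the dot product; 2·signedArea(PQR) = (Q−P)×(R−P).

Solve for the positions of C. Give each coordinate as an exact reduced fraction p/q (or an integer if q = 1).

C = (-3, 3)

1. C_x = -3  [2·signedArea(CAB) = 71 ∩ CD · AB = 63]
2. C_y = 3  [2·signedArea(CAB) = 71 ∩ CD · AB = 63]
   → C = (-3, 3)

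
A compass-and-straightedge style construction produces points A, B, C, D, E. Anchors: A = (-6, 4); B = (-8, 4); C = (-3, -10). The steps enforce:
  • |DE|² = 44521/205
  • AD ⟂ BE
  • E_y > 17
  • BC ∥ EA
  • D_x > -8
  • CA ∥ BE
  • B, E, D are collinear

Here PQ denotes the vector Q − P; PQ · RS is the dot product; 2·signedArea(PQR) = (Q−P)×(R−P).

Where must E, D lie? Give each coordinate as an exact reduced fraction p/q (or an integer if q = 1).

D = (-1622/205, 736/205)
E = (-11, 18)

1. E_x = -11  [BC ∥ EA ∩ CA ∥ BE]
2. E_y = 18  [BC ∥ EA ∩ CA ∥ BE]
   → E = (-11, 18)
3. D_x = -1622/205  [B, E, D are collinear ∩ AD ⟂ BE]
4. D_y = 736/205  [B, E, D are collinear ∩ AD ⟂ BE]
   → D = (-1622/205, 736/205)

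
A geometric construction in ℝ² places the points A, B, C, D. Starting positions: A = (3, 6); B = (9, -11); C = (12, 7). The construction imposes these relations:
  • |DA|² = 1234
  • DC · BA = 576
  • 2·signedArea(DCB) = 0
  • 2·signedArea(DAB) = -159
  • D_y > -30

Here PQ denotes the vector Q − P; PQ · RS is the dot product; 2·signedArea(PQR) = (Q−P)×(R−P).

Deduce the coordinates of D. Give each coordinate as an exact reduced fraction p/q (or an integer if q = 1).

1. D_x = 6  [2·signedArea(DCB) = 0 ∩ 2·signedArea(DAB) = -159]
2. D_y = -29  [2·signedArea(DCB) = 0 ∩ 2·signedArea(DAB) = -159]
   → D = (6, -29)

D = (6, -29)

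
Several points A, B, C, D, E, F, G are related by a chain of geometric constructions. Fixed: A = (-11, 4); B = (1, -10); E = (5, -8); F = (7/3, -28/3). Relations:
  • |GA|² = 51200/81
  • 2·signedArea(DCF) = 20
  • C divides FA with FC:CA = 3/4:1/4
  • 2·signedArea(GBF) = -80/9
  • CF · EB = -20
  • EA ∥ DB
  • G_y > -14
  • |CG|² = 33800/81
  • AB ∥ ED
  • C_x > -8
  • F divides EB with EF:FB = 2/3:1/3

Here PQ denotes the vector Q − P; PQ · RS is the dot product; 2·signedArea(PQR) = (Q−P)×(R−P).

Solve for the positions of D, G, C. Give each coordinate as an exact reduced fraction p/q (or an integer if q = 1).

1. D_x = 17  [EA ∥ DB ∩ AB ∥ ED]
2. D_y = -22  [EA ∥ DB ∩ AB ∥ ED]
   → D = (17, -22)
3. G_x = 61/9  [line -2/3·x + 4/3·y + 206/9 = 0 ∩ |GA|² = 51200/81]
4. G_y = -124/9  [line -2/3·x + 4/3·y + 206/9 = 0 ∩ |GA|² = 51200/81]
   → G = (61/9, -124/9)
5. C_x = -23/3  [C divides FA with FC:CA = 3/4:1/4]
6. C_y = 2/3  [C divides FA with FC:CA = 3/4:1/4]
   → C = (-23/3, 2/3)

C = (-23/3, 2/3)
D = (17, -22)
G = (61/9, -124/9)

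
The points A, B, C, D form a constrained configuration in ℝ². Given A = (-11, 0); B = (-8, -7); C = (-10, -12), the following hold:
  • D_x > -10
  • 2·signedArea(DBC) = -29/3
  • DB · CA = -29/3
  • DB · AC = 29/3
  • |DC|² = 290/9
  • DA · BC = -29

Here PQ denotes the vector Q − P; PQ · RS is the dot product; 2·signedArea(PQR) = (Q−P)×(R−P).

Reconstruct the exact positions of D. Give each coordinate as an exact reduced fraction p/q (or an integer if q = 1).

1. D_x = -29/3  [DB · AC = 29/3 ∩ 2·signedArea(DBC) = -29/3]
2. D_y = -19/3  [DB · AC = 29/3 ∩ 2·signedArea(DBC) = -29/3]
   → D = (-29/3, -19/3)

D = (-29/3, -19/3)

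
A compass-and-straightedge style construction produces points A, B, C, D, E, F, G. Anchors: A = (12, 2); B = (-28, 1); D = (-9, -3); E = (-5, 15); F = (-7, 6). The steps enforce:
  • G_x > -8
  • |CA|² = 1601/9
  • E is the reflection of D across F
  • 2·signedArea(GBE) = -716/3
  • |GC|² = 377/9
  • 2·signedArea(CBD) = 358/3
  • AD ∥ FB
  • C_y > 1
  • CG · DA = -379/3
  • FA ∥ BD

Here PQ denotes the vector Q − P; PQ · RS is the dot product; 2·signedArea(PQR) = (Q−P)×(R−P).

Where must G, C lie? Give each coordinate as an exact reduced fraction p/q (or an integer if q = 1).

1. C_x = -4/3  [line 4·x + 19·y + -79/3 = 0 ∩ |CA|² = 1601/9]
2. C_y = 5/3  [line 4·x + 19·y + -79/3 = 0 ∩ |CA|² = 1601/9]
   → C = (-4/3, 5/3)
3. G_x = -23/3  [2·signedArea(GBE) = -716/3 ∩ CG · DA = -379/3]
4. G_y = 3  [2·signedArea(GBE) = -716/3 ∩ CG · DA = -379/3]
   → G = (-23/3, 3)

C = (-4/3, 5/3)
G = (-23/3, 3)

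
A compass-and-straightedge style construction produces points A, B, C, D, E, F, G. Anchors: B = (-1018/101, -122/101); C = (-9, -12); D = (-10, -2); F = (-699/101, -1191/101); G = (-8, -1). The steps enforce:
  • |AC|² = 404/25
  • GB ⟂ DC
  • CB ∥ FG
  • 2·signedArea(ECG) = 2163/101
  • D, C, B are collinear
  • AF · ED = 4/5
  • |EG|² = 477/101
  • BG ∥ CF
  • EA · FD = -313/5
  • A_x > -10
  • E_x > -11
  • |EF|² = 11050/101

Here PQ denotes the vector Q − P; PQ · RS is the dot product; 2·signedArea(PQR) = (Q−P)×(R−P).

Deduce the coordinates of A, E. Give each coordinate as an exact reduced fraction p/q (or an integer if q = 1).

1. E_x = -1012/101  [line -11·x + 1·y + -10950/101 = 0 ∩ |EF|² = 11050/101]
2. E_y = -182/101  [line -11·x + 1·y + -10950/101 = 0 ∩ |EF|² = 11050/101]
   → E = (-1012/101, -182/101)
3. A_x = -47/5  [AF · ED = 4/5 ∩ EA · FD = -313/5]
4. A_y = -8  [AF · ED = 4/5 ∩ EA · FD = -313/5]
   → A = (-47/5, -8)

A = (-47/5, -8)
E = (-1012/101, -182/101)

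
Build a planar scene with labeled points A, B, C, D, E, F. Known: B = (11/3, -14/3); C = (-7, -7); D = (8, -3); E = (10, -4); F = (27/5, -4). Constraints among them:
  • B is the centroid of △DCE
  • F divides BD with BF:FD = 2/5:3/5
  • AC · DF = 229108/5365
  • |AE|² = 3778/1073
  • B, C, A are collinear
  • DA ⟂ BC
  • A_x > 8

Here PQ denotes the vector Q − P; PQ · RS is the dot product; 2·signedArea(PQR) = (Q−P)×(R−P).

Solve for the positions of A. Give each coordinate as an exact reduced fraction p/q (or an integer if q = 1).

1. A_x = 8745/1073  [B, C, A are collinear ∩ DA ⟂ BC]
2. A_y = -3955/1073  [B, C, A are collinear ∩ DA ⟂ BC]
   → A = (8745/1073, -3955/1073)

A = (8745/1073, -3955/1073)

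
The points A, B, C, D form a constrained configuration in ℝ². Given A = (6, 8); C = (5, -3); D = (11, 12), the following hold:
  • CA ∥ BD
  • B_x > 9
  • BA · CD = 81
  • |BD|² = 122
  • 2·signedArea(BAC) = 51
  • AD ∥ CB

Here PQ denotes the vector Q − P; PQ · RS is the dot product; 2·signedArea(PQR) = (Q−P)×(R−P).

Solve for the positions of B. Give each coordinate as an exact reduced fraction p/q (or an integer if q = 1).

1. B_x = 10  [CA ∥ BD ∩ AD ∥ CB]
2. B_y = 1  [CA ∥ BD ∩ AD ∥ CB]
   → B = (10, 1)

B = (10, 1)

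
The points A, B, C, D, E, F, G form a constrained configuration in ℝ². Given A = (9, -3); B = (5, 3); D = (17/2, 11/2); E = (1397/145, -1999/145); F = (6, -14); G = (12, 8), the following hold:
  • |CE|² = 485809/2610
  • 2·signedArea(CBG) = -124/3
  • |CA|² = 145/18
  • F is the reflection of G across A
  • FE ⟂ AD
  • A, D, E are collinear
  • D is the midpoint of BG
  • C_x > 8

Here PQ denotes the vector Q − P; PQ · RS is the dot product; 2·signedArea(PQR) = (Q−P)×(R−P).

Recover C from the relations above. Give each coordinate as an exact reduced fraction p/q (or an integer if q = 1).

C = (53/6, -1/6)

1. C_x = 53/6  [line -5·x + 7·y + 136/3 = 0 ∩ |CE|² = 485809/2610]
2. C_y = -1/6  [line -5·x + 7·y + 136/3 = 0 ∩ |CE|² = 485809/2610]
   → C = (53/6, -1/6)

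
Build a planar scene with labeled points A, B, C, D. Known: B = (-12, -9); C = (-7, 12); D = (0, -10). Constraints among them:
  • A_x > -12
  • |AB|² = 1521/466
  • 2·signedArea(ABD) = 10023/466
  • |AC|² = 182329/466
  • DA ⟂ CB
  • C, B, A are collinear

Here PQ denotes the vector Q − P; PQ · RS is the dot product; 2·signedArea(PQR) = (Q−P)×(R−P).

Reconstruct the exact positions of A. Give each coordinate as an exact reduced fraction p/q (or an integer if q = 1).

A = (-5397/466, -3375/466)

1. A_x = -5397/466  [C, B, A are collinear ∩ DA ⟂ CB]
2. A_y = -3375/466  [C, B, A are collinear ∩ DA ⟂ CB]
   → A = (-5397/466, -3375/466)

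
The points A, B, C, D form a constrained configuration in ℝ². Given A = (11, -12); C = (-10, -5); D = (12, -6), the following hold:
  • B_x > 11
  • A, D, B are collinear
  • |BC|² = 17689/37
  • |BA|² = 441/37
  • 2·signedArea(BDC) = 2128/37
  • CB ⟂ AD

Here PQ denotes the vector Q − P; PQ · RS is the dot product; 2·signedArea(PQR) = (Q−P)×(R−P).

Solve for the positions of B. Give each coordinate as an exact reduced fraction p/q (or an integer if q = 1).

B = (428/37, -318/37)

1. B_x = 428/37  [A, D, B are collinear ∩ CB ⟂ AD]
2. B_y = -318/37  [A, D, B are collinear ∩ CB ⟂ AD]
   → B = (428/37, -318/37)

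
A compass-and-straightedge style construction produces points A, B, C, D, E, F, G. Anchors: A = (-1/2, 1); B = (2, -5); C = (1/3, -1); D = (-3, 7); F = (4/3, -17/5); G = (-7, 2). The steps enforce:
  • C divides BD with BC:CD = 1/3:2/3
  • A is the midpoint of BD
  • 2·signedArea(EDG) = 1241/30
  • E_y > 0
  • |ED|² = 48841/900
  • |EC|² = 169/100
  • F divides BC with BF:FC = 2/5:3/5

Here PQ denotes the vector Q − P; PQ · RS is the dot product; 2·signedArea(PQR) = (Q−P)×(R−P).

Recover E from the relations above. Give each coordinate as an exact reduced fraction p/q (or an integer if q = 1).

1. E_x = -1/6  [line 5·x + -4·y + 49/30 = 0 ∩ |EC|² = 169/100]
2. E_y = 1/5  [line 5·x + -4·y + 49/30 = 0 ∩ |EC|² = 169/100]
   → E = (-1/6, 1/5)

E = (-1/6, 1/5)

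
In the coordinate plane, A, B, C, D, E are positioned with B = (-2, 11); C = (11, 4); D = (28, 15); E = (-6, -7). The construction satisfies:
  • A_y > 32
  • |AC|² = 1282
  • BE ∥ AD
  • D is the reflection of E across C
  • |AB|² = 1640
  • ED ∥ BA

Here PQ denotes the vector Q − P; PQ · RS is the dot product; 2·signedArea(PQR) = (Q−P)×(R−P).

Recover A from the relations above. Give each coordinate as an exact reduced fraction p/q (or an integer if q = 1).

1. A_x = 32  [BE ∥ AD ∩ ED ∥ BA]
2. A_y = 33  [BE ∥ AD ∩ ED ∥ BA]
   → A = (32, 33)

A = (32, 33)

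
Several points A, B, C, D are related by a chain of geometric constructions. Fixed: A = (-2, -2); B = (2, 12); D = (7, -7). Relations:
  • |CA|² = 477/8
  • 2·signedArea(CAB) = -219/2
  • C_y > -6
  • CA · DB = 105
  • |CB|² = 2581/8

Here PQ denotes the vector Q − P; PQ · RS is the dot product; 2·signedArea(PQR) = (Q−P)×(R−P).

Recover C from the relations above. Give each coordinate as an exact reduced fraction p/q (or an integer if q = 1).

1. C_x = 19/4  [2·signedArea(CAB) = -219/2 ∩ CA · DB = 105]
2. C_y = -23/4  [2·signedArea(CAB) = -219/2 ∩ CA · DB = 105]
   → C = (19/4, -23/4)

C = (19/4, -23/4)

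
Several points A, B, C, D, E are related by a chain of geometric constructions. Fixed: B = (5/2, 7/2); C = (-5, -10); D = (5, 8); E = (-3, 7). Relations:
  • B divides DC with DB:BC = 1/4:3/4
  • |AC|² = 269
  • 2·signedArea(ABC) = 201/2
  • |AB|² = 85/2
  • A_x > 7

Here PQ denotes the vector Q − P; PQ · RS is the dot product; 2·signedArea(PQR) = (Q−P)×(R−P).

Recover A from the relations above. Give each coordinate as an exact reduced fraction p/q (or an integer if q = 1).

1. A_x = 8  [line 27/2·x + -15/2·y + -108 = 0 ∩ |AC|² = 269]
2. A_y = 0  [line 27/2·x + -15/2·y + -108 = 0 ∩ |AC|² = 269]
   → A = (8, 0)

A = (8, 0)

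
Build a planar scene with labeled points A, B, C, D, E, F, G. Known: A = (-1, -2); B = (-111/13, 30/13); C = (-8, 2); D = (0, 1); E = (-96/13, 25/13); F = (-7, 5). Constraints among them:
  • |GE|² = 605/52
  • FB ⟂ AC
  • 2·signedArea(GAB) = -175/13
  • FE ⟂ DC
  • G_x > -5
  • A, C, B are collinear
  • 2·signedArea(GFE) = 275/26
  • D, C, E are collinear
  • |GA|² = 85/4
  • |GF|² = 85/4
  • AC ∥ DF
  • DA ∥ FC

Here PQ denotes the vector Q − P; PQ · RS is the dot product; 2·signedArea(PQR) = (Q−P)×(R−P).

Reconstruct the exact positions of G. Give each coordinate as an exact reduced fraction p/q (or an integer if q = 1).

G = (-4, 3/2)

1. G_x = -4  [2·signedArea(GAB) = -175/13 ∩ 2·signedArea(GFE) = 275/26]
2. G_y = 3/2  [2·signedArea(GAB) = -175/13 ∩ 2·signedArea(GFE) = 275/26]
   → G = (-4, 3/2)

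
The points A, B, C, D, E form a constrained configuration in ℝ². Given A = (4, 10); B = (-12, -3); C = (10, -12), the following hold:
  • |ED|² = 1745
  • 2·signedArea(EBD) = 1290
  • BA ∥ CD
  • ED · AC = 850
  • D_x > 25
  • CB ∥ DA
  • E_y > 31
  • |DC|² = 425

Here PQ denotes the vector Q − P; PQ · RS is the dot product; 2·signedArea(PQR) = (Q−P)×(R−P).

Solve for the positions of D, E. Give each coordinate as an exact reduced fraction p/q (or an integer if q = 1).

D = (26, 1)
E = (-2, 32)

1. D_x = 26  [CB ∥ DA ∩ BA ∥ CD]
2. D_y = 1  [CB ∥ DA ∩ BA ∥ CD]
   → D = (26, 1)
3. E_x = -2  [ED · AC = 850 ∩ 2·signedArea(EBD) = 1290]
4. E_y = 32  [ED · AC = 850 ∩ 2·signedArea(EBD) = 1290]
   → E = (-2, 32)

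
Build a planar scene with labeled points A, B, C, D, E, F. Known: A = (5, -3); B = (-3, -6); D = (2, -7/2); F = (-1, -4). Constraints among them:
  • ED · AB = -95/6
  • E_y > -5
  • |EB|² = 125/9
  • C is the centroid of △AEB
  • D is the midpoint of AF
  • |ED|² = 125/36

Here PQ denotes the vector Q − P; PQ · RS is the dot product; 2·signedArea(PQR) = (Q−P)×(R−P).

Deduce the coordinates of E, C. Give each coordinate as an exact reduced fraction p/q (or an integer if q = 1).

1. E_x = 1/3  [line 8·x + 3·y + 31/3 = 0 ∩ |EB|² = 125/9]
2. E_y = -13/3  [line 8·x + 3·y + 31/3 = 0 ∩ |EB|² = 125/9]
   → E = (1/3, -13/3)
3. C_x = 7/9  [C is the centroid of △AEB]
4. C_y = -40/9  [C is the centroid of △AEB]
   → C = (7/9, -40/9)

C = (7/9, -40/9)
E = (1/3, -13/3)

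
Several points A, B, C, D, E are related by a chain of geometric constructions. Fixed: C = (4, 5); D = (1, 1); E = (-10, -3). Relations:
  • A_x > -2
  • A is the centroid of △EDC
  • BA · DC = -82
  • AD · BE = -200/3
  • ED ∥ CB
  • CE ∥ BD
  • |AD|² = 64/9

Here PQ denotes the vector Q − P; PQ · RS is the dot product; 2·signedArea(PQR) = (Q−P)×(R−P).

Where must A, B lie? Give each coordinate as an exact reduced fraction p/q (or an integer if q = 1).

1. A_x = -5/3  [A is the centroid of △EDC]
2. A_y = 1  [A is the centroid of △EDC]
   → A = (-5/3, 1)
3. B_x = 15  [CE ∥ BD ∩ ED ∥ CB]
4. B_y = 9  [CE ∥ BD ∩ ED ∥ CB]
   → B = (15, 9)

A = (-5/3, 1)
B = (15, 9)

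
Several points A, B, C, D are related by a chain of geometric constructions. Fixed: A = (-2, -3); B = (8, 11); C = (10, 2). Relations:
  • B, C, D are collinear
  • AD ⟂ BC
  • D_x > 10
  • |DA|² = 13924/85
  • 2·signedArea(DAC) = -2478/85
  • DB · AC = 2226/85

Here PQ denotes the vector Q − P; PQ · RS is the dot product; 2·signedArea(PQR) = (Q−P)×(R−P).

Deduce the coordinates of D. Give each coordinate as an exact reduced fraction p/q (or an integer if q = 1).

D = (892/85, -19/85)

1. D_x = 892/85  [B, C, D are collinear ∩ AD ⟂ BC]
2. D_y = -19/85  [B, C, D are collinear ∩ AD ⟂ BC]
   → D = (892/85, -19/85)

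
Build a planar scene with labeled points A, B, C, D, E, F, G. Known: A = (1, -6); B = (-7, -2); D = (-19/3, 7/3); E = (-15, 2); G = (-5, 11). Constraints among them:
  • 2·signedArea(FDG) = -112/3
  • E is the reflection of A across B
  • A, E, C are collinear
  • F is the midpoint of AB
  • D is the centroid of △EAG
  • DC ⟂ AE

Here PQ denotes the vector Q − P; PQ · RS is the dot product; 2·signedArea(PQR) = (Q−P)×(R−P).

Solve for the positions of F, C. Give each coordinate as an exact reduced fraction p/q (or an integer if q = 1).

C = (-41/5, -7/5)
F = (-3, -4)

1. F_x = -3  [F is the midpoint of AB]
2. F_y = -4  [F is the midpoint of AB]
   → F = (-3, -4)
3. C_x = -41/5  [A, E, C are collinear ∩ DC ⟂ AE]
4. C_y = -7/5  [A, E, C are collinear ∩ DC ⟂ AE]
   → C = (-41/5, -7/5)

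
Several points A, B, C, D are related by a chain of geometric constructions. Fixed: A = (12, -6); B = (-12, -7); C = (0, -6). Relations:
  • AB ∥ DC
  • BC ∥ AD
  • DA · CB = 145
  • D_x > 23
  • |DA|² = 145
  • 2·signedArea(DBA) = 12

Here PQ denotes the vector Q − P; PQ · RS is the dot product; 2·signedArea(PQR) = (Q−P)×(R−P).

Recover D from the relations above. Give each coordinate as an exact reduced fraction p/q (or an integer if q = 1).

1. D_x = 24  [AB ∥ DC ∩ BC ∥ AD]
2. D_y = -5  [AB ∥ DC ∩ BC ∥ AD]
   → D = (24, -5)

D = (24, -5)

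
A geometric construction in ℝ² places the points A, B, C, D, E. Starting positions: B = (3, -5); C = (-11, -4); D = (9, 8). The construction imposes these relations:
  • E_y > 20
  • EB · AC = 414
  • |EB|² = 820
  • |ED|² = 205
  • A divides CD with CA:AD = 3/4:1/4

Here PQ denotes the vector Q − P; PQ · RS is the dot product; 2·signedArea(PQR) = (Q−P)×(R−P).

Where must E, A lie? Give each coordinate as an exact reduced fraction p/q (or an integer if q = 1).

1. A_x = 4  [A divides CD with CA:AD = 3/4:1/4]
2. A_y = 5  [A divides CD with CA:AD = 3/4:1/4]
   → A = (4, 5)
3. E_x = 15  [line 15·x + 9·y + -414 = 0 ∩ |ED|² = 205]
4. E_y = 21  [line 15·x + 9·y + -414 = 0 ∩ |ED|² = 205]
   → E = (15, 21)

A = (4, 5)
E = (15, 21)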